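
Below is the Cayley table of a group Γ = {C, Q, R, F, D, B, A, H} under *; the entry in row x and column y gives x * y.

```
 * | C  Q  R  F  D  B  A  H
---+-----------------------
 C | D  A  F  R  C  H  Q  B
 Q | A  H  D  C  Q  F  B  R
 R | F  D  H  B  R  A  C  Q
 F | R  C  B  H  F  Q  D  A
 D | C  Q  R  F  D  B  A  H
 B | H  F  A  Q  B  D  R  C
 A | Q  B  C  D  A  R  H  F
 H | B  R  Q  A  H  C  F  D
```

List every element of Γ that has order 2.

Identity is D. Compute the order of each non-identity element by repeated multiplication:
  C: C → D  (order 2)
  Q: Q → H → R → D  (order 4)
  R: R → H → Q → D  (order 4)
  F: F → H → A → D  (order 4)
  B: B → D  (order 2)
  A: A → H → F → D  (order 4)
  H: H → D  (order 2)
Elements of order 2: {B, C, H}.

{B, C, H}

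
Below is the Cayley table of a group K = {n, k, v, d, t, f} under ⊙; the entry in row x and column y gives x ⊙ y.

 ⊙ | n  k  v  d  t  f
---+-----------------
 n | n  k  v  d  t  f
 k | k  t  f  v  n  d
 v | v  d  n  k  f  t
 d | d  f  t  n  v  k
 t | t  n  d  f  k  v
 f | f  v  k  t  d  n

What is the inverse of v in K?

v

First locate the identity: row n matches the header, so n is the identity.
Scan row v for n: v ⊙ v = n. Hence v^(-1) = v.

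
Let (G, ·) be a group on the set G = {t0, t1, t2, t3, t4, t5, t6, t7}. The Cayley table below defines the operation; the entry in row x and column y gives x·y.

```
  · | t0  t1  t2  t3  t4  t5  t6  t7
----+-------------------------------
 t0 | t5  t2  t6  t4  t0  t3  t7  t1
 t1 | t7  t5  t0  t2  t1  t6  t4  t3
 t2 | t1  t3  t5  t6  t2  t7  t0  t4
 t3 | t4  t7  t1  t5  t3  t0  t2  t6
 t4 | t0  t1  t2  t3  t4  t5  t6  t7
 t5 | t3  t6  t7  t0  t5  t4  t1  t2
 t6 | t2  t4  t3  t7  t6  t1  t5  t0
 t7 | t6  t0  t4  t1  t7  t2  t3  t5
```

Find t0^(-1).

t3

First locate the identity: row t4 matches the header, so t4 is the identity.
Scan row t0 for t4: t0·t3 = t4. Hence t0^(-1) = t3.
(Structurally, G here is isomorphic to the quaternion group Q_8.)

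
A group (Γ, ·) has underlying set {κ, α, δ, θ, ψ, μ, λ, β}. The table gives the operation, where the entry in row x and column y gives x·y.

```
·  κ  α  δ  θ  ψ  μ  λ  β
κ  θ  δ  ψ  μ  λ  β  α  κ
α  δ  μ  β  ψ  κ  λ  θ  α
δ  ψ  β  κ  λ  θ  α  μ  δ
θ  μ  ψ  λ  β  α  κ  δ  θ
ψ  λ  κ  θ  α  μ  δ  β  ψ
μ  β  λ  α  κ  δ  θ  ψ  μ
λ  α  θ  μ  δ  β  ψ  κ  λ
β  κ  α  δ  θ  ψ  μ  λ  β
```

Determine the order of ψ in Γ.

The identity element is β (its row matches the header).
ψ^1 = ψ
ψ^2 = ψ·ψ = μ
ψ^3 = μ·ψ = δ
ψ^4 = δ·ψ = θ
ψ^5 = θ·ψ = α
ψ^6 = α·ψ = κ
ψ^7 = κ·ψ = λ
ψ^8 = λ·ψ = β
The first power of ψ equal to the identity is ψ^8, so ord(ψ) = 8.

8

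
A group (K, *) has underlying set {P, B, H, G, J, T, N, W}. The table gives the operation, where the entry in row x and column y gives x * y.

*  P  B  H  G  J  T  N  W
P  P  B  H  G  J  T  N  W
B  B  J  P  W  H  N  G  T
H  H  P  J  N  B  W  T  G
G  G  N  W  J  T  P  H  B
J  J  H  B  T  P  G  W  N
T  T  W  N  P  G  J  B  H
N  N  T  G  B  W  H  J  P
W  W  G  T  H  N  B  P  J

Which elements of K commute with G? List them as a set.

{G, J, P, T}

Compare row G with column G entry by entry.
T * G = P = G * T, so T commutes with G.
W * G = H but G * W = B, so W does not.
Collecting the elements that commute with G: C(G) = {G, J, P, T}.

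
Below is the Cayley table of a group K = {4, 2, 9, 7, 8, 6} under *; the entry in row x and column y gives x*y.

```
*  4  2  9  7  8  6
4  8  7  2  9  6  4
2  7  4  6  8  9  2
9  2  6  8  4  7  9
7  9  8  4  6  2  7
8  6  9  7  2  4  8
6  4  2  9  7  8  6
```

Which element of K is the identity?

6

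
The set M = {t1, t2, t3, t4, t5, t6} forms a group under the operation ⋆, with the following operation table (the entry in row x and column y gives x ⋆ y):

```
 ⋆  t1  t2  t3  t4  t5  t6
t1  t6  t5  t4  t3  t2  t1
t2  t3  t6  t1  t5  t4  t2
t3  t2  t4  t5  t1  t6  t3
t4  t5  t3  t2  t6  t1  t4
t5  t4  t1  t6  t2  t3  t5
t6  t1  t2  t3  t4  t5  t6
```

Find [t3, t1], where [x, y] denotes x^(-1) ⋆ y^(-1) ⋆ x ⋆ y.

Identity is t6; from the table t3^(-1) = t5 and t1^(-1) = t1.
t5 ⋆ t1 = t4
t4 ⋆ t3 = t2
t2 ⋆ t1 = t3

t3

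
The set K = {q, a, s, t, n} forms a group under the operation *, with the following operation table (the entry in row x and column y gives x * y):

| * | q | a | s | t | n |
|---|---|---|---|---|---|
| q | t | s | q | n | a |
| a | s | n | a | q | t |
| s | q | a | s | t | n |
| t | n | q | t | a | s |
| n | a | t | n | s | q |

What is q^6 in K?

q^1 = q
q^2 = q * q = t
q^3 = t * q = n
q^4 = n * q = a
q^5 = a * q = s
q^6 = s * q = q

q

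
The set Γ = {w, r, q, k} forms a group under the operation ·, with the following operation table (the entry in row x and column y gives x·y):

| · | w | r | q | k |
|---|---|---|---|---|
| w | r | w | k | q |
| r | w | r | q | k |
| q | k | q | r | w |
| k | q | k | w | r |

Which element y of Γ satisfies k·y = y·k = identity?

k

First locate the identity: row r matches the header, so r is the identity.
Scan row k for r: k·k = r. Hence k^(-1) = k.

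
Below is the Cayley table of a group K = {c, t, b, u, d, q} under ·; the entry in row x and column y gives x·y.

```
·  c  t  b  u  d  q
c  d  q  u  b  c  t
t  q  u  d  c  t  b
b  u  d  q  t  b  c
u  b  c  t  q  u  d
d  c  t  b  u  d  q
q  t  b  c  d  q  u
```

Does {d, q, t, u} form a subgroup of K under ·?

No

t·u = c, which is not in {d, q, t, u}.
The subset is not closed under ·, so it is not a subgroup.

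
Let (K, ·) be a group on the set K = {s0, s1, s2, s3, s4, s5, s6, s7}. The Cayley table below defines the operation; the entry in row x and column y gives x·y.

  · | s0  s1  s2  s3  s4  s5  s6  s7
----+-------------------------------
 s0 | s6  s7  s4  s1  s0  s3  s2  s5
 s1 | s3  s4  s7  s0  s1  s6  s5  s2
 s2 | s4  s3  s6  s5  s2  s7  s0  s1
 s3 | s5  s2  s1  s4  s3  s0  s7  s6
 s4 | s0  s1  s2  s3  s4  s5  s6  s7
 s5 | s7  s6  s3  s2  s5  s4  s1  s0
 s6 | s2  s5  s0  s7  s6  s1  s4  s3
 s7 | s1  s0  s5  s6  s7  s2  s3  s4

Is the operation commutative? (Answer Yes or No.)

s0·s1 = s7 but s1·s0 = s3.
Since s0 and s1 do not commute, K is not abelian.

No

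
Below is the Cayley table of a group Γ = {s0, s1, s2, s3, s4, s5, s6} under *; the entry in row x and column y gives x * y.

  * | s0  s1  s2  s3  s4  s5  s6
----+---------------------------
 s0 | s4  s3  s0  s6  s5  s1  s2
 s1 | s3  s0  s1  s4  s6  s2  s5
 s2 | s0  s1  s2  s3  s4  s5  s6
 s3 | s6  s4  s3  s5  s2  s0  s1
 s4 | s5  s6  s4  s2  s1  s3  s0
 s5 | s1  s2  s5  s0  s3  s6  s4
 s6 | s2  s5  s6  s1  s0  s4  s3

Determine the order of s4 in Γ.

7

The identity element is s2 (its row matches the header).
s4^1 = s4
s4^2 = s4 * s4 = s1
s4^3 = s1 * s4 = s6
s4^4 = s6 * s4 = s0
s4^5 = s0 * s4 = s5
s4^6 = s5 * s4 = s3
s4^7 = s3 * s4 = s2
The first power of s4 equal to the identity is s4^7, so ord(s4) = 7.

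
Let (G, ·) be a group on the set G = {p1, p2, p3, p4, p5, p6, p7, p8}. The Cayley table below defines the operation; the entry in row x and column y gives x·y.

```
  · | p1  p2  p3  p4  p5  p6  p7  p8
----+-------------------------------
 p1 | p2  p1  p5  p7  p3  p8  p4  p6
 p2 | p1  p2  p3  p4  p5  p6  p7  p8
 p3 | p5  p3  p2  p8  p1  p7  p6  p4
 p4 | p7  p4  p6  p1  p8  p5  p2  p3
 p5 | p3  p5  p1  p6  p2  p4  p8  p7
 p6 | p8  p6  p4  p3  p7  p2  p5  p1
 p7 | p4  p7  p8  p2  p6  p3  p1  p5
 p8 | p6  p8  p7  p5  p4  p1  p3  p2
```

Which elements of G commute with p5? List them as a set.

Compare row p5 with column p5 entry by entry.
p3·p5 = p1 = p5·p3, so p3 commutes with p5.
p6·p5 = p7 but p5·p6 = p4, so p6 does not.
Collecting the elements that commute with p5: C(p5) = {p1, p2, p3, p5}.

{p1, p2, p3, p5}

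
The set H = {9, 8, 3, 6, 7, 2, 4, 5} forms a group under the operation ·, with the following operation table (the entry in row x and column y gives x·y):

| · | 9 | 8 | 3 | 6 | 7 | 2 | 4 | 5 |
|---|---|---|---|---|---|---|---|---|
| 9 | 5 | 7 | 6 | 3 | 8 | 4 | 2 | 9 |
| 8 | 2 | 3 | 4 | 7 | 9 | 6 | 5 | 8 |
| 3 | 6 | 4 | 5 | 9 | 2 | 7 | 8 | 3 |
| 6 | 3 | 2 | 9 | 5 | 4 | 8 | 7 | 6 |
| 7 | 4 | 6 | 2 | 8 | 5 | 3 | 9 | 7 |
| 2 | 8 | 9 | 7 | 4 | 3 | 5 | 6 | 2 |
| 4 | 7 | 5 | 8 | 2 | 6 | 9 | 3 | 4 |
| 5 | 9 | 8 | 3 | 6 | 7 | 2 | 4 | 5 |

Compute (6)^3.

6

6^1 = 6
6^2 = 6·6 = 5
6^3 = 5·6 = 6
(Structurally, H here is isomorphic to the dihedral group D_4.)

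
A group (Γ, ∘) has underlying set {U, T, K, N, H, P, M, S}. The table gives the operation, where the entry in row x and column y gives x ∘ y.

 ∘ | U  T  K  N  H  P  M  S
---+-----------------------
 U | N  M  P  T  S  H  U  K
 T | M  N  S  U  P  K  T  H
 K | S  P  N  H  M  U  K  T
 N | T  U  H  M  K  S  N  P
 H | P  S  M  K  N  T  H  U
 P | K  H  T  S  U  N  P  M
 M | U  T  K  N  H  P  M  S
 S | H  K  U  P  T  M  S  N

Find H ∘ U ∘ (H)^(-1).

T

The identity is M. In row H, the entry M sits in column K, so H^(-1) = K.
H ∘ U = P
P ∘ K = T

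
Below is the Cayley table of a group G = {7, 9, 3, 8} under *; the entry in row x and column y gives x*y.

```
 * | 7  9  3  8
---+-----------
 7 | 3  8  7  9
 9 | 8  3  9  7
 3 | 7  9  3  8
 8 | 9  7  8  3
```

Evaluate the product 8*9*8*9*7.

7

8*9 = 7
7*8 = 9
9*9 = 3
3*7 = 7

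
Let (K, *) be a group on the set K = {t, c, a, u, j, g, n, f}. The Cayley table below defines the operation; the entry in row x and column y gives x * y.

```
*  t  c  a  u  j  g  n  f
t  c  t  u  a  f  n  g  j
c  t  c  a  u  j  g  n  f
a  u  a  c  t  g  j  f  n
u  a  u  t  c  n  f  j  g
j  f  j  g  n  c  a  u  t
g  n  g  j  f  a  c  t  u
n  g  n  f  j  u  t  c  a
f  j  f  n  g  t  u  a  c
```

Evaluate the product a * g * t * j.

t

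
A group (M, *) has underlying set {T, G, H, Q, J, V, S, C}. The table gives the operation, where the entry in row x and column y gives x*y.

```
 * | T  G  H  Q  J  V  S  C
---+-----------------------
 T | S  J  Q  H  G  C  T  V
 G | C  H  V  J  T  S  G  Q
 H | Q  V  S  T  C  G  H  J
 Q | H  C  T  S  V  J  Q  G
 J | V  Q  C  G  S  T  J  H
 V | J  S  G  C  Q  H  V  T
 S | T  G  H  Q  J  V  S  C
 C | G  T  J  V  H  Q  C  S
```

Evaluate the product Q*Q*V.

Q*Q = S
S*V = V

V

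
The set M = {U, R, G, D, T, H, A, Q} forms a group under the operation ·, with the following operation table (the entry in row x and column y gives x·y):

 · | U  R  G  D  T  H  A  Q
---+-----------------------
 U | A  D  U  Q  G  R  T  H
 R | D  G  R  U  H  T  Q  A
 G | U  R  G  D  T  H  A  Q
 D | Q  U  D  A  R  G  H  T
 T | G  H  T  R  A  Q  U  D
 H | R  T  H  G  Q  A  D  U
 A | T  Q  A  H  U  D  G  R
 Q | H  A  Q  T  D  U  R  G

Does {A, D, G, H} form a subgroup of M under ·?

Yes

{A, D, G, H} contains the identity G.
Checking products: every product of two elements of {A, D, G, H} (read from the table) lies in {A, D, G, H}, so the set is closed.
In a finite group, a nonempty closed subset is a subgroup. So {A, D, G, H} ≤ M.
(Structurally, M here is isomorphic to Z_2 x Z_4.)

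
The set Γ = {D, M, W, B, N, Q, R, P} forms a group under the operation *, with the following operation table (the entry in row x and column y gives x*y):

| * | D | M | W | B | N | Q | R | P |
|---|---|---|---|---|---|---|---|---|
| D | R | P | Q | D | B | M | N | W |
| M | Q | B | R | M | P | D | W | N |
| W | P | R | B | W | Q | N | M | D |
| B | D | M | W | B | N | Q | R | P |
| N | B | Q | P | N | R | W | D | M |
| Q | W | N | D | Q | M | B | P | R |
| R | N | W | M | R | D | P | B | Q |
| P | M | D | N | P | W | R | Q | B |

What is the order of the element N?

The identity element is B (its row matches the header).
N^1 = N
N^2 = N*N = R
N^3 = R*N = D
N^4 = D*N = B
The first power of N equal to the identity is N^4, so ord(N) = 4.

4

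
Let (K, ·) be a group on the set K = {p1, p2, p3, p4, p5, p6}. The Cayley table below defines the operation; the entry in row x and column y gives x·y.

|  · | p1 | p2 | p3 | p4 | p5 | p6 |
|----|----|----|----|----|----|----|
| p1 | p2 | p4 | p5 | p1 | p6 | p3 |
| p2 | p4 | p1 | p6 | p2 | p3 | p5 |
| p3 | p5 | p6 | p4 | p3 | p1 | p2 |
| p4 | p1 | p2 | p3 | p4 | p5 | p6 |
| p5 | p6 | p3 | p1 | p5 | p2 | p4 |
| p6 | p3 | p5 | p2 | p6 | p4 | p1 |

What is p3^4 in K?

p4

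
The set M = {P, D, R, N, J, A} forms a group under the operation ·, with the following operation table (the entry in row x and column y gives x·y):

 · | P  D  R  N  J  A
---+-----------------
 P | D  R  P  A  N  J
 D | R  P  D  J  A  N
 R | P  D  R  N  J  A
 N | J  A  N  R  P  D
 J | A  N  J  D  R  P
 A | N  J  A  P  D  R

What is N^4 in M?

N^1 = N
N^2 = N·N = R
N^3 = R·N = N
N^4 = N·N = R
(Structurally, M here is isomorphic to the symmetric group S_3.)

R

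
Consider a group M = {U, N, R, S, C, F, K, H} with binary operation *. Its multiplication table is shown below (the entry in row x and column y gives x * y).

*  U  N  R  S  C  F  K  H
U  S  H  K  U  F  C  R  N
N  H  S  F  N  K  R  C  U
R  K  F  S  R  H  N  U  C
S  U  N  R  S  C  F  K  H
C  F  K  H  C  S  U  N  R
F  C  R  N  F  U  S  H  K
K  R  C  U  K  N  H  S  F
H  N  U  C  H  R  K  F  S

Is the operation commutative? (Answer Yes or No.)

Yes

Check whether the table is symmetric across its main diagonal.
Every entry (row x, col y) equals the entry (row y, col x), so M is abelian.
(In fact M ≅ the elementary abelian group (Z_2)^3.)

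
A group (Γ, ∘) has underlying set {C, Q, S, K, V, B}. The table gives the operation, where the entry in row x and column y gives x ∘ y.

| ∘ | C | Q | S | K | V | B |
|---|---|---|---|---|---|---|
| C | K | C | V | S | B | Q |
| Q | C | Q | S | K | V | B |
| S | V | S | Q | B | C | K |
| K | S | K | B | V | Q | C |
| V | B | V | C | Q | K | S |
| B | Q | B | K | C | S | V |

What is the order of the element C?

6

The identity element is Q (its row matches the header).
C^1 = C
C^2 = C ∘ C = K
C^3 = K ∘ C = S
C^4 = S ∘ C = V
C^5 = V ∘ C = B
C^6 = B ∘ C = Q
The first power of C equal to the identity is C^6, so ord(C) = 6.
(Structurally, Γ here is isomorphic to the cyclic group Z_6.)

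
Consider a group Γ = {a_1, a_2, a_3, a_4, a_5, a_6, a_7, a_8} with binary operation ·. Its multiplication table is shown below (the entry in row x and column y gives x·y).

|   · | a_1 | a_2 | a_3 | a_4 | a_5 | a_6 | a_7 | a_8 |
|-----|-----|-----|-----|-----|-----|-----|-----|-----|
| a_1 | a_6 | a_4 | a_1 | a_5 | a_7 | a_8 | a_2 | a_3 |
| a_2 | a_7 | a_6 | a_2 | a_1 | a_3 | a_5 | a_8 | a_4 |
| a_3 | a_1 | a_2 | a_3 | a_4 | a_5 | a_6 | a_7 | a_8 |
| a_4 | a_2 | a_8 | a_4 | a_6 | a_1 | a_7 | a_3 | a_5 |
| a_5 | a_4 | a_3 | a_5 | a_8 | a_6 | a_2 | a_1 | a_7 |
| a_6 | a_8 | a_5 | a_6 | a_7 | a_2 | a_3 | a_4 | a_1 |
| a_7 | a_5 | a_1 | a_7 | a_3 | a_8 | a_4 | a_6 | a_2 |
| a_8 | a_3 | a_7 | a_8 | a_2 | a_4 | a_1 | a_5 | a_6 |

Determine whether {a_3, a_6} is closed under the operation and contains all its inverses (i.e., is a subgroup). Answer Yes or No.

{a_3, a_6} contains the identity a_3.
Checking products: every product of two elements of {a_3, a_6} (read from the table) lies in {a_3, a_6}, so the set is closed.
In a finite group, a nonempty closed subset is a subgroup. So {a_3, a_6} ≤ Γ.
(Structurally, Γ here is isomorphic to the quaternion group Q_8.)

Yes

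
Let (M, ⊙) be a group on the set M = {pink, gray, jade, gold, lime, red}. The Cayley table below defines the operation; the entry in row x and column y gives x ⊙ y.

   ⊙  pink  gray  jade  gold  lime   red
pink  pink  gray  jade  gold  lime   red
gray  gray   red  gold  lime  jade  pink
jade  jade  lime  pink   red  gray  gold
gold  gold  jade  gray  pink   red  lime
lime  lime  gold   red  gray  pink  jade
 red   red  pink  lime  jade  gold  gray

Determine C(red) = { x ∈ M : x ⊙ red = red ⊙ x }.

{gray, pink, red}

Compare row red with column red entry by entry.
gray ⊙ red = pink = red ⊙ gray, so gray commutes with red.
jade ⊙ red = gold but red ⊙ jade = lime, so jade does not.
Collecting the elements that commute with red: C(red) = {gray, pink, red}.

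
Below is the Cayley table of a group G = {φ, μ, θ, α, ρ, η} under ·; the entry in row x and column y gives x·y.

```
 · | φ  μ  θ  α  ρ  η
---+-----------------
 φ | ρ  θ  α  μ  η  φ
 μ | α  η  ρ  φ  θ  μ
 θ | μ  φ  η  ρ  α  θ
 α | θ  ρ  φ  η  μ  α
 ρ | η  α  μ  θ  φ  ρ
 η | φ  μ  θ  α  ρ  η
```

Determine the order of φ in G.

3

The identity element is η (its row matches the header).
φ^1 = φ
φ^2 = φ·φ = ρ
φ^3 = ρ·φ = η
The first power of φ equal to the identity is φ^3, so ord(φ) = 3.
(Structurally, G here is isomorphic to the symmetric group S_3.)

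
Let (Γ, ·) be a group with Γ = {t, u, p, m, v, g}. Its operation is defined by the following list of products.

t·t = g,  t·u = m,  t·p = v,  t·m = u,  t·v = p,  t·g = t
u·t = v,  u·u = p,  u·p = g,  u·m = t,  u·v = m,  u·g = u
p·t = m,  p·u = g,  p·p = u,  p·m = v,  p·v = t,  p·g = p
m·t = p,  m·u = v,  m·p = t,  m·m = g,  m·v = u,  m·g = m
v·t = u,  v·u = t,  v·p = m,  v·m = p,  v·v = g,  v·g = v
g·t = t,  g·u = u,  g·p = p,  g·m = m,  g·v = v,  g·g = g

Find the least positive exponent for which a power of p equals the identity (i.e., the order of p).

The identity element is g (its row matches the header).
p^1 = p
p^2 = p·p = u
p^3 = u·p = g
The first power of p equal to the identity is p^3, so ord(p) = 3.

3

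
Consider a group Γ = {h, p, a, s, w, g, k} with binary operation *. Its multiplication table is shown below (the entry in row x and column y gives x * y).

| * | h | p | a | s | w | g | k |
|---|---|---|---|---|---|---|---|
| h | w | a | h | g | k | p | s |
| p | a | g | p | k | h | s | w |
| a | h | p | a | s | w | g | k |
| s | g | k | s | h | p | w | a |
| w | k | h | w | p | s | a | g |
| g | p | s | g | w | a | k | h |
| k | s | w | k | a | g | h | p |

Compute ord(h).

The identity element is a (its row matches the header).
h^1 = h
h^2 = h * h = w
h^3 = w * h = k
h^4 = k * h = s
h^5 = s * h = g
h^6 = g * h = p
h^7 = p * h = a
The first power of h equal to the identity is h^7, so ord(h) = 7.

7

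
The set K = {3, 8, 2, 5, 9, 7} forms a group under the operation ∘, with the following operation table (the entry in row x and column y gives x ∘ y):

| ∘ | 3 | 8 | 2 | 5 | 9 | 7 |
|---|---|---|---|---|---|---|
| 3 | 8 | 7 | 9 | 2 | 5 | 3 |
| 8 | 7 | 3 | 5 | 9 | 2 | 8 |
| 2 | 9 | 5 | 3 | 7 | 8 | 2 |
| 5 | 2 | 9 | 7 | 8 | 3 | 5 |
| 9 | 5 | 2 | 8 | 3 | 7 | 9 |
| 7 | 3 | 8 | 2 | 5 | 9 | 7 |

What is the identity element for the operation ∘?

The identity e satisfies e ∘ x = x for all x, so its row in the table reproduces the column headers.
Row 7 reads: 3, 8, 2, 5, 9, 7 — exactly the header order. So 7 is the identity.
(Structurally, K here is isomorphic to the cyclic group Z_6.)

7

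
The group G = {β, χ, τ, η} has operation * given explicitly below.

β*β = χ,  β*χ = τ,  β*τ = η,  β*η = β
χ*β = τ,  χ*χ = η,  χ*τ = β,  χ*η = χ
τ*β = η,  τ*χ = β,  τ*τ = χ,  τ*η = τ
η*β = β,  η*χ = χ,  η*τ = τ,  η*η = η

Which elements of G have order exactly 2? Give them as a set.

{χ}

Identity is η. Compute the order of each non-identity element by repeated multiplication:
  β: β → χ → τ → η  (order 4)
  χ: χ → η  (order 2)
  τ: τ → χ → β → η  (order 4)
Elements of order 2: {χ}.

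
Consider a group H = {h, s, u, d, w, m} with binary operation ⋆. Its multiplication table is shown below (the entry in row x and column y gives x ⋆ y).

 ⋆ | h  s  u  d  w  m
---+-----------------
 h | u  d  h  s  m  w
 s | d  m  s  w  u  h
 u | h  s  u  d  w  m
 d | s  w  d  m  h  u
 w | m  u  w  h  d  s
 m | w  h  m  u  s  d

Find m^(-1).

First locate the identity: row u matches the header, so u is the identity.
Scan row m for u: m ⋆ d = u. Hence m^(-1) = d.

d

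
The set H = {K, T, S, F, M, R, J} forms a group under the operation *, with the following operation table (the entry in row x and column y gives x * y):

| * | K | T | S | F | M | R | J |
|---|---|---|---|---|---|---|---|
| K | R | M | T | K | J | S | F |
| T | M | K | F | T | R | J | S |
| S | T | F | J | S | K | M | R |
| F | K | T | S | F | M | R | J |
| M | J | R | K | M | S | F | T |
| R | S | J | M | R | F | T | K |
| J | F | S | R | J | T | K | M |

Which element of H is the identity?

F

The identity e satisfies e * x = x for all x, so its row in the table reproduces the column headers.
Row F reads: K, T, S, F, M, R, J — exactly the header order. So F is the identity.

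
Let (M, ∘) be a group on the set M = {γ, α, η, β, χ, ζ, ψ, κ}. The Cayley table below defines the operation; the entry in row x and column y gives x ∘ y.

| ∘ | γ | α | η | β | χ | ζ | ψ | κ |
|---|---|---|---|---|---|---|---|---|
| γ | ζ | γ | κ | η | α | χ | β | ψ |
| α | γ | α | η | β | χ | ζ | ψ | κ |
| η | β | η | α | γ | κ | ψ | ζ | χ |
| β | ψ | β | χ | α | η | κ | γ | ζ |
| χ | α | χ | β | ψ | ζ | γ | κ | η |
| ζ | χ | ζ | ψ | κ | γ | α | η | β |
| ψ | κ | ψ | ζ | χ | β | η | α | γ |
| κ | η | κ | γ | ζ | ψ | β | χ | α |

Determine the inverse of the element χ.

First locate the identity: row α matches the header, so α is the identity.
Scan row χ for α: χ ∘ γ = α. Hence χ^(-1) = γ.

γ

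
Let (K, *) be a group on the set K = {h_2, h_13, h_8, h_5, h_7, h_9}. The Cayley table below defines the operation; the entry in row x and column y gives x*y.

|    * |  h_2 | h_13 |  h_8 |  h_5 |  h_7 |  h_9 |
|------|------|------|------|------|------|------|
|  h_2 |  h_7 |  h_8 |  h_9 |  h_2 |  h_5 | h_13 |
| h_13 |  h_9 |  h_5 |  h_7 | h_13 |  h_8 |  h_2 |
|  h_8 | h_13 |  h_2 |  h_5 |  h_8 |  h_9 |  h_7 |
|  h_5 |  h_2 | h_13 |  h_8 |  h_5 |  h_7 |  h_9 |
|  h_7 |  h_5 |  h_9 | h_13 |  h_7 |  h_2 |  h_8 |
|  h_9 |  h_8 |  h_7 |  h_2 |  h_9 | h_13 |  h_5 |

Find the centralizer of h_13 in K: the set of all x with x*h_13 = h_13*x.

{h_13, h_5}

Compare row h_13 with column h_13 entry by entry.
h_7*h_13 = h_9 but h_13*h_7 = h_8, so h_7 does not.
Collecting the elements that commute with h_13: C(h_13) = {h_13, h_5}.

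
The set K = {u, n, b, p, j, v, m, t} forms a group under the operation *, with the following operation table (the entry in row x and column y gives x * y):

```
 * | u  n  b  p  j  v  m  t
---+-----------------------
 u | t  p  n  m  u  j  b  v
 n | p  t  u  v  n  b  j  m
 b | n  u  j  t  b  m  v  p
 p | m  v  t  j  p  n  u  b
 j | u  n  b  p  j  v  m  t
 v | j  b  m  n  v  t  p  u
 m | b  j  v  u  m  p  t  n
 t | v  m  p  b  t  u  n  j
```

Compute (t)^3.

t^1 = t
t^2 = t * t = j
t^3 = j * t = t

t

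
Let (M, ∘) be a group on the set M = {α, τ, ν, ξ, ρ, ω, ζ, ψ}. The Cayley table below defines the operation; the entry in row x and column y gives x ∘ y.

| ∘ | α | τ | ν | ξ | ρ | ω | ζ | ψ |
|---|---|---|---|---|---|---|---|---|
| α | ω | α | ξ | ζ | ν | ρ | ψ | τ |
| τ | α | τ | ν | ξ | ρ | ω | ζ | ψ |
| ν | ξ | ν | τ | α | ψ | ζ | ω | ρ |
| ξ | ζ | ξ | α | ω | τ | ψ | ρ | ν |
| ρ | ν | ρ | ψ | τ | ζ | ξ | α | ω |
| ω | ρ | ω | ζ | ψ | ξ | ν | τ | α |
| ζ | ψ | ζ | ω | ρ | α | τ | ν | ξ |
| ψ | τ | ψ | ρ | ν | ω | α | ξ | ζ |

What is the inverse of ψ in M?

First locate the identity: row τ matches the header, so τ is the identity.
Scan row ψ for τ: ψ ∘ α = τ. Hence ψ^(-1) = α.

α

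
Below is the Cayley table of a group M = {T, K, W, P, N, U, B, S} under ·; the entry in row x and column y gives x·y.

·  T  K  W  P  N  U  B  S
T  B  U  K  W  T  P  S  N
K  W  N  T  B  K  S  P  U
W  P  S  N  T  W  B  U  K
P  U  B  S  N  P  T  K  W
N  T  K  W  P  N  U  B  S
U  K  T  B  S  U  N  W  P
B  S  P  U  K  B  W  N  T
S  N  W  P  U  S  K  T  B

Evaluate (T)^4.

N

T^1 = T
T^2 = T·T = B
T^3 = B·T = S
T^4 = S·T = N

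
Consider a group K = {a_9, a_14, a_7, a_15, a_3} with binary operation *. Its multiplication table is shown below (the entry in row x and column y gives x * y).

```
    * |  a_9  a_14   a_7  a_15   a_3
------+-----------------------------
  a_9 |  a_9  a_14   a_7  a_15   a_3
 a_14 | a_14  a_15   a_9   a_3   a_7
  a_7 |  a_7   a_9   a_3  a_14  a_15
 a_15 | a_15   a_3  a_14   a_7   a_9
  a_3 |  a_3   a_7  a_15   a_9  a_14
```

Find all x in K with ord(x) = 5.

Identity is a_9. Compute the order of each non-identity element by repeated multiplication:
  a_14: a_14 → a_15 → a_3 → a_7 → a_9  (order 5)
  a_7: a_7 → a_3 → a_15 → a_14 → a_9  (order 5)
  a_15: a_15 → a_7 → a_14 → a_3 → a_9  (order 5)
  a_3: a_3 → a_14 → a_7 → a_15 → a_9  (order 5)
Elements of order 5: {a_14, a_15, a_3, a_7}.

{a_14, a_15, a_3, a_7}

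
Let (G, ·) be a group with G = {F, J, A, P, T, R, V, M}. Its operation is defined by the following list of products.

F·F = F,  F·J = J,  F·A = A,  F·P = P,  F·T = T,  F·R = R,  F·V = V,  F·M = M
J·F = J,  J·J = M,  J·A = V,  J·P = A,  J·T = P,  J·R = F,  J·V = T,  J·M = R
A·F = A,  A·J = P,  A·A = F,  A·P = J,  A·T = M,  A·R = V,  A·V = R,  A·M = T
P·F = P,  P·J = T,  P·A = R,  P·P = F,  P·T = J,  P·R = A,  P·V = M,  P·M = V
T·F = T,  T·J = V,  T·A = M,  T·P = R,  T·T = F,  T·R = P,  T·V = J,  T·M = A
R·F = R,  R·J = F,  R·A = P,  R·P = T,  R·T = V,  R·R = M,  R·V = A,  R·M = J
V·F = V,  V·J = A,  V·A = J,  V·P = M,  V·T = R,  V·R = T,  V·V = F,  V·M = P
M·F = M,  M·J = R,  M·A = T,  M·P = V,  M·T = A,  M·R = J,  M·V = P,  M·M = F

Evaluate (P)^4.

P^1 = P
P^2 = P·P = F
P^3 = F·P = P
P^4 = P·P = F

F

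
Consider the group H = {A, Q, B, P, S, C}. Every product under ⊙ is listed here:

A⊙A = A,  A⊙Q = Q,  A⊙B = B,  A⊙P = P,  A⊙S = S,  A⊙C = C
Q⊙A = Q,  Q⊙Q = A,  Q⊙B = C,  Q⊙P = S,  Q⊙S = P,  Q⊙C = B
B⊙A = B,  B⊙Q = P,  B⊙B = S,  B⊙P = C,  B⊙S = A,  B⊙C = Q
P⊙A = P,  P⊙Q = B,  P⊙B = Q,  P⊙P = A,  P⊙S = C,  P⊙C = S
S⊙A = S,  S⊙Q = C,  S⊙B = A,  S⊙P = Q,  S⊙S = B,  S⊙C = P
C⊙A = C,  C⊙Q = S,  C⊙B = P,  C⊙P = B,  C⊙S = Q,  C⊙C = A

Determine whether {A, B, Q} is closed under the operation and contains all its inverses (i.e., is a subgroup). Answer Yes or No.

No

B ⊙ B = S, which is not in {A, B, Q}.
The subset is not closed under ⊙, so it is not a subgroup.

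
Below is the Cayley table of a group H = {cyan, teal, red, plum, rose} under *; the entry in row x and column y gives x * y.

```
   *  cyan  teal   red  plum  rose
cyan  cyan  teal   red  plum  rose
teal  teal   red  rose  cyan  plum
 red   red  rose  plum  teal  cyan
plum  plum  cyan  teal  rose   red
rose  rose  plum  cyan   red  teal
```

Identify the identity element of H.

The identity e satisfies e * x = x for all x, so its row in the table reproduces the column headers.
Row cyan reads: cyan, teal, red, plum, rose — exactly the header order. So cyan is the identity.

cyan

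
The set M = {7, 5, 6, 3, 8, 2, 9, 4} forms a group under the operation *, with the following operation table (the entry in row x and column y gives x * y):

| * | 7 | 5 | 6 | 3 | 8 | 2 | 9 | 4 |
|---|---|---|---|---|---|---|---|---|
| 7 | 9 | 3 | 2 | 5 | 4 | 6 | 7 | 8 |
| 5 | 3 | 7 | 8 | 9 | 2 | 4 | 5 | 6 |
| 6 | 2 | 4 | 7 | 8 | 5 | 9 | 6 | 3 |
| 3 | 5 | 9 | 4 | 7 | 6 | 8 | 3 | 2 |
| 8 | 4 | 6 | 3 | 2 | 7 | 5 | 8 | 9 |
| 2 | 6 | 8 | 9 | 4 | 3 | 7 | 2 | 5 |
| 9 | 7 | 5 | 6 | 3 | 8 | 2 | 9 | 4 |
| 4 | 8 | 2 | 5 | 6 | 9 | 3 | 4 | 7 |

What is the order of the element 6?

4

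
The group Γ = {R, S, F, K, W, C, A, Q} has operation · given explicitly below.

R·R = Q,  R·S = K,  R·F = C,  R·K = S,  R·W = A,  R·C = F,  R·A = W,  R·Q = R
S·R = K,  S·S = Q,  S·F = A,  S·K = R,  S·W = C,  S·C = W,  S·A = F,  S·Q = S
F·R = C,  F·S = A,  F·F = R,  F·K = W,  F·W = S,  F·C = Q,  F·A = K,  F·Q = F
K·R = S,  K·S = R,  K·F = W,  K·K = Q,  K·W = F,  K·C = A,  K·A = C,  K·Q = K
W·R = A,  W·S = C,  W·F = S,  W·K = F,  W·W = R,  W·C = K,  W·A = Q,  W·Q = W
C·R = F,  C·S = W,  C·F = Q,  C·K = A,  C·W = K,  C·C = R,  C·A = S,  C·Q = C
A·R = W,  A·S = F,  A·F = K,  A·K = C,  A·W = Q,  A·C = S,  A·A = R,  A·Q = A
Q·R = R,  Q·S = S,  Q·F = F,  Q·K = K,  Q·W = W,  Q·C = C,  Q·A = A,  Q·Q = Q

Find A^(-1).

W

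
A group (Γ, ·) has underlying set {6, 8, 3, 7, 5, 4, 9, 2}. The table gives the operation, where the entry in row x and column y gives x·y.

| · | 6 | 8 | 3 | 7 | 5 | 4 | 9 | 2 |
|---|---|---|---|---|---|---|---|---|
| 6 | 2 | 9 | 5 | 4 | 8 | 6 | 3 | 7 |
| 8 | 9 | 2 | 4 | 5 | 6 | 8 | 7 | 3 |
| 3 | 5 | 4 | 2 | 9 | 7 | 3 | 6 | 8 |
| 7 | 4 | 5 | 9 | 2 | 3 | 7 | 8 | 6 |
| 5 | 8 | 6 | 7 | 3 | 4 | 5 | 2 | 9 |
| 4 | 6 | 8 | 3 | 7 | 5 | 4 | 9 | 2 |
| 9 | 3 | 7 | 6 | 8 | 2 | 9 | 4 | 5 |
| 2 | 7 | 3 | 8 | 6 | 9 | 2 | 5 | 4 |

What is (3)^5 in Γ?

3^1 = 3
3^2 = 3·3 = 2
3^3 = 2·3 = 8
3^4 = 8·3 = 4
3^5 = 4·3 = 3

3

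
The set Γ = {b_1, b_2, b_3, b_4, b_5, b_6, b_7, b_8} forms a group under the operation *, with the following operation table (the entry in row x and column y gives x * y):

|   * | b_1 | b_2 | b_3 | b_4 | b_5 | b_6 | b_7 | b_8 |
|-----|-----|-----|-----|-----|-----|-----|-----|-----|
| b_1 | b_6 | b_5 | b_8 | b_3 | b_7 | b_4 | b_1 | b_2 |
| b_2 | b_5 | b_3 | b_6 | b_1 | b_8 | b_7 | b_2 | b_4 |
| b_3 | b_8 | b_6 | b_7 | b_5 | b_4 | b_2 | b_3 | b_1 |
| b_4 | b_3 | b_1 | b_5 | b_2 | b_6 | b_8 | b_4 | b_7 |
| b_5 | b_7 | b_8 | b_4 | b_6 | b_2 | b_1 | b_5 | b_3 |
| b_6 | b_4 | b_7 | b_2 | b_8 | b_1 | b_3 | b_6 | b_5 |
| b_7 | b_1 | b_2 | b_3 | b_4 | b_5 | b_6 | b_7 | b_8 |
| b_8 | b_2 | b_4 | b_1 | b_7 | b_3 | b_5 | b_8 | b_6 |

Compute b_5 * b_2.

Read row b_5, column b_2: b_5 * b_2 = b_8.

b_8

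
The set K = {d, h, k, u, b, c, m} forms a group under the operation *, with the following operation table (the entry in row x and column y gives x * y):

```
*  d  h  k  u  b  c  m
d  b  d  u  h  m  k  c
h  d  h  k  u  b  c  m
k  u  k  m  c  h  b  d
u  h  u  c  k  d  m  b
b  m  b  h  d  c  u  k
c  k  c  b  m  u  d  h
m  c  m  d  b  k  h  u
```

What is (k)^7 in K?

h

k^1 = k
k^2 = k * k = m
k^3 = m * k = d
k^4 = d * k = u
k^5 = u * k = c
k^6 = c * k = b
k^7 = b * k = h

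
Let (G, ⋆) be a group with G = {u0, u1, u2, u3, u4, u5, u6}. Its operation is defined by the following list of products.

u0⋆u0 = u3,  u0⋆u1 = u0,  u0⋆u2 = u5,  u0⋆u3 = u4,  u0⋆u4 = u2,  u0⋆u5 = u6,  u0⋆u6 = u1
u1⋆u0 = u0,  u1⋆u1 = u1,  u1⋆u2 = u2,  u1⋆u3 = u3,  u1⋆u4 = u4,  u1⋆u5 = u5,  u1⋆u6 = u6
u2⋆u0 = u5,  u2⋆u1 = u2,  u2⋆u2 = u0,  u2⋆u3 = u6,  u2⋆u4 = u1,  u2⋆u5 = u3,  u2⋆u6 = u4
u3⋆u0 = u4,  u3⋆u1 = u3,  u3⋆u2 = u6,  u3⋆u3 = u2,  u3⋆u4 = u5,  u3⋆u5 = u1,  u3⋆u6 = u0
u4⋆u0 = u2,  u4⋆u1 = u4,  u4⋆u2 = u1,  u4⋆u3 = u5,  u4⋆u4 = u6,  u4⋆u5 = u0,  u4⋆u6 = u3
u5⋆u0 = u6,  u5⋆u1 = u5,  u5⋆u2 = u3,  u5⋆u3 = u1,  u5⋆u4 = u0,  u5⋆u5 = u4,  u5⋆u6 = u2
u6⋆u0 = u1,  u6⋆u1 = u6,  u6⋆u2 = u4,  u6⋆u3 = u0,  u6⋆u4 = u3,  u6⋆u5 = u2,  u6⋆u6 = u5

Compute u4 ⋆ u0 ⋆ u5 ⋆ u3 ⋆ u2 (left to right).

u0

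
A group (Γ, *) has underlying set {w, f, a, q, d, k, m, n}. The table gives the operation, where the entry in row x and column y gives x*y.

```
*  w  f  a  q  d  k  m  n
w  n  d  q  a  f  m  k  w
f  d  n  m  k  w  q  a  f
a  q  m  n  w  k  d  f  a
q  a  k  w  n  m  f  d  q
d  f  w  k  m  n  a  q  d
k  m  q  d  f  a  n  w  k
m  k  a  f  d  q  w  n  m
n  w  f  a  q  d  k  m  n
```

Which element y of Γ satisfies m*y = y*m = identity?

First locate the identity: row n matches the header, so n is the identity.
Scan row m for n: m*m = n. Hence m^(-1) = m.

m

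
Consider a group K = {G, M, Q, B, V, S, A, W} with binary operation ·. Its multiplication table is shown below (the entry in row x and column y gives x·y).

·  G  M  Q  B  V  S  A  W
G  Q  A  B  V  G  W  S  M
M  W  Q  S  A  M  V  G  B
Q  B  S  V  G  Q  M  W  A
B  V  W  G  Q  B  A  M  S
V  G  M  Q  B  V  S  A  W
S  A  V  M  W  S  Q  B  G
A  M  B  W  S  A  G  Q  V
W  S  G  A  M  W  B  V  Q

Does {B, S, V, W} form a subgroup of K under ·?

S·S = Q, which is not in {B, S, V, W}.
The subset is not closed under ·, so it is not a subgroup.

No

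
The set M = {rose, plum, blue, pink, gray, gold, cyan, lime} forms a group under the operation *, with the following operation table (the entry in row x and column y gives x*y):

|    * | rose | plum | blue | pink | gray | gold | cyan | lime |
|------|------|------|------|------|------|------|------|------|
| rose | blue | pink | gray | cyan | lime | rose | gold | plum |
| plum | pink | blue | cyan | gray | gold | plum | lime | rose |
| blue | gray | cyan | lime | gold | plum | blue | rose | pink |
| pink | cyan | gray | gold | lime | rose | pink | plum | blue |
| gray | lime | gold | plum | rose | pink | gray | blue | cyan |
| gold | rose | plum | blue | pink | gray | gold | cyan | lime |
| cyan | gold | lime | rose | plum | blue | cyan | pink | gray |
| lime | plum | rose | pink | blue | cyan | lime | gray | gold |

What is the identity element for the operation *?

The identity e satisfies e*x = x for all x, so its row in the table reproduces the column headers.
Row gold reads: rose, plum, blue, pink, gray, gold, cyan, lime — exactly the header order. So gold is the identity.
(Structurally, M here is isomorphic to the cyclic group Z_8.)

gold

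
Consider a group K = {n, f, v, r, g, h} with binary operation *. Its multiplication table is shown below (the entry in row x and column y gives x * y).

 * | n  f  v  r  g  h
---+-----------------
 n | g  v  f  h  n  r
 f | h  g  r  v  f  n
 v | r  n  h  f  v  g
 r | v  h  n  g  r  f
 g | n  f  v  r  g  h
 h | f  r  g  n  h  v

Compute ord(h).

3

The identity element is g (its row matches the header).
h^1 = h
h^2 = h * h = v
h^3 = v * h = g
The first power of h equal to the identity is h^3, so ord(h) = 3.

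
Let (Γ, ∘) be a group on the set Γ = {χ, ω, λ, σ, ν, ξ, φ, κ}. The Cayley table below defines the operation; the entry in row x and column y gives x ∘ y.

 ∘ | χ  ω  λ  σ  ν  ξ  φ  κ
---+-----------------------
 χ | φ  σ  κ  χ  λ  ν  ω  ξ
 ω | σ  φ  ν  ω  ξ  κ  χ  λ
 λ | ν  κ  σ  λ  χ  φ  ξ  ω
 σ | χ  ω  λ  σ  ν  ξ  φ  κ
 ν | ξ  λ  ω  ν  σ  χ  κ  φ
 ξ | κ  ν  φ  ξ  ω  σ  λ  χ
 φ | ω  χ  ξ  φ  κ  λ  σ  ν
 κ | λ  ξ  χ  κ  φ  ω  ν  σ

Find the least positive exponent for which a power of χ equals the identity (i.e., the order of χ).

The identity element is σ (its row matches the header).
χ^1 = χ
χ^2 = χ ∘ χ = φ
χ^3 = φ ∘ χ = ω
χ^4 = ω ∘ χ = σ
The first power of χ equal to the identity is χ^4, so ord(χ) = 4.

4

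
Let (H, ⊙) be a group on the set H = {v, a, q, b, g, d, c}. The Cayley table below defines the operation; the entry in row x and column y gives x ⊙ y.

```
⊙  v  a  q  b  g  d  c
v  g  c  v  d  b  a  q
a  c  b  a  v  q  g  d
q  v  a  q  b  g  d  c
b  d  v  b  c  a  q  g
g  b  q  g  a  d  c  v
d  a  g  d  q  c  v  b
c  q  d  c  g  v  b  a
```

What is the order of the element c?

The identity element is q (its row matches the header).
c^1 = c
c^2 = c ⊙ c = a
c^3 = a ⊙ c = d
c^4 = d ⊙ c = b
c^5 = b ⊙ c = g
c^6 = g ⊙ c = v
c^7 = v ⊙ c = q
The first power of c equal to the identity is c^7, so ord(c) = 7.

7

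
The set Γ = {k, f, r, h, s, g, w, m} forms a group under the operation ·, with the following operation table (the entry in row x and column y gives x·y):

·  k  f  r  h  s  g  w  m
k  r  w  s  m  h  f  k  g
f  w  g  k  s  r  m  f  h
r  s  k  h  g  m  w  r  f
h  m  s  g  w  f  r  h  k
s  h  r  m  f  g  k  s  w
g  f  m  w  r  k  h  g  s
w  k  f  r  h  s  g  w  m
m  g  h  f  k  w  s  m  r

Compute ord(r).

The identity element is w (its row matches the header).
r^1 = r
r^2 = r·r = h
r^3 = h·r = g
r^4 = g·r = w
The first power of r equal to the identity is r^4, so ord(r) = 4.

4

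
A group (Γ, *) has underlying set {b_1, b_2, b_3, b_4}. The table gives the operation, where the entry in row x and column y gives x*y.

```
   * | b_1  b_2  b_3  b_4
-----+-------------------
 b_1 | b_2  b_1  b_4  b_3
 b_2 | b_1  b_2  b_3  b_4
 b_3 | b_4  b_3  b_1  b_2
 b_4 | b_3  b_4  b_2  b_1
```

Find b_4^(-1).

First locate the identity: row b_2 matches the header, so b_2 is the identity.
Scan row b_4 for b_2: b_4*b_3 = b_2. Hence b_4^(-1) = b_3.

b_3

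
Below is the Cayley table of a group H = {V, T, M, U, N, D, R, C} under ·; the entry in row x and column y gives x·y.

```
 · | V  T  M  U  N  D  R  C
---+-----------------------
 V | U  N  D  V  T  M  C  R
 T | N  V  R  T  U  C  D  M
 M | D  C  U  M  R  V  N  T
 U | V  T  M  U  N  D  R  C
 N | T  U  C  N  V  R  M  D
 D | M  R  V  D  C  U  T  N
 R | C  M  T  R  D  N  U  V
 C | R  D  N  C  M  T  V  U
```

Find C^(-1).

C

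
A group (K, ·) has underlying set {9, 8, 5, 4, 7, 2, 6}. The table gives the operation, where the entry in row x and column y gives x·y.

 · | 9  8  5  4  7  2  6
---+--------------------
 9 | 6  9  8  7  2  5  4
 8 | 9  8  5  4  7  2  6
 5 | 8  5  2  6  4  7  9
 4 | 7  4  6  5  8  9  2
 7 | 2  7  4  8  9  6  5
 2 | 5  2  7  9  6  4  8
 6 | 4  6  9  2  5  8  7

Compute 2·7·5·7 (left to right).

2·7 = 6
6·5 = 9
9·7 = 2

2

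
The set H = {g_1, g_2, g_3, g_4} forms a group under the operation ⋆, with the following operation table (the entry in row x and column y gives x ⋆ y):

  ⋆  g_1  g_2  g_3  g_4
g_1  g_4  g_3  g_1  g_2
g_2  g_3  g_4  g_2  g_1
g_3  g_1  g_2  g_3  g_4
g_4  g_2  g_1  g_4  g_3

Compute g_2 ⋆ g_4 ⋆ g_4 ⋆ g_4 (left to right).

g_1

g_2 ⋆ g_4 = g_1
g_1 ⋆ g_4 = g_2
g_2 ⋆ g_4 = g_1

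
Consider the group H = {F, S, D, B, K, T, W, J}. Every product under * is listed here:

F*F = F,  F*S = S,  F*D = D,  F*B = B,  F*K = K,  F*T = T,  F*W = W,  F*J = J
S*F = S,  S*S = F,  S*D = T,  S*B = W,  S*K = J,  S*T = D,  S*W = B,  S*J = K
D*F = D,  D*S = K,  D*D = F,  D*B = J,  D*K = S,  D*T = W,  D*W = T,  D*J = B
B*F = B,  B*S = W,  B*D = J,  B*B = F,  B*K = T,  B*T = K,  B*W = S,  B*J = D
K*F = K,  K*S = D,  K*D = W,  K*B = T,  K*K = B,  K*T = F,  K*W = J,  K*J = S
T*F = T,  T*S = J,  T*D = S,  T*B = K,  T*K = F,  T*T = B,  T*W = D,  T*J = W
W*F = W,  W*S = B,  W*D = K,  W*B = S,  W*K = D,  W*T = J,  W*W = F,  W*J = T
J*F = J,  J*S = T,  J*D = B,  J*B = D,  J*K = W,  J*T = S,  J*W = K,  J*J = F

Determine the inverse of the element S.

S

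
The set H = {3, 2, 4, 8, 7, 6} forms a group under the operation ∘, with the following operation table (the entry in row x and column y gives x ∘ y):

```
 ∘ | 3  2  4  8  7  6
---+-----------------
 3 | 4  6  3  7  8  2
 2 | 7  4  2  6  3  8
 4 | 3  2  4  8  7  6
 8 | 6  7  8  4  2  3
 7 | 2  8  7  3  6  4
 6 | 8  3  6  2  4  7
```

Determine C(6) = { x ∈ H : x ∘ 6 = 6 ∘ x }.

Compare row 6 with column 6 entry by entry.
7 ∘ 6 = 4 = 6 ∘ 7, so 7 commutes with 6.
3 ∘ 6 = 2 but 6 ∘ 3 = 8, so 3 does not.
Collecting the elements that commute with 6: C(6) = {4, 6, 7}.
(Structurally, H here is isomorphic to the symmetric group S_3.)

{4, 6, 7}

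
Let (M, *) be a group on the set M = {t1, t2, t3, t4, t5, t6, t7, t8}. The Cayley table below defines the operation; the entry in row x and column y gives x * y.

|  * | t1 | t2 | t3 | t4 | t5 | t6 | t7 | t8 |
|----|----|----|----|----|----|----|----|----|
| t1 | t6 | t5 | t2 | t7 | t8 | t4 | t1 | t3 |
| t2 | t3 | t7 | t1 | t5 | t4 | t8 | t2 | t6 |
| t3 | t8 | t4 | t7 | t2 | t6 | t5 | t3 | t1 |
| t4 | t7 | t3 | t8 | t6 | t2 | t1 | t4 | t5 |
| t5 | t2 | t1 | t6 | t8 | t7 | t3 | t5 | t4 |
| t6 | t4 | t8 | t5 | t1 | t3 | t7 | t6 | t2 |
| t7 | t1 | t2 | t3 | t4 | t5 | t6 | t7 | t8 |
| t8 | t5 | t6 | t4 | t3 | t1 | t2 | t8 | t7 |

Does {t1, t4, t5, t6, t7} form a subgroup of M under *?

t1 * t5 = t8, which is not in {t1, t4, t5, t6, t7}.
The subset is not closed under *, so it is not a subgroup.

No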